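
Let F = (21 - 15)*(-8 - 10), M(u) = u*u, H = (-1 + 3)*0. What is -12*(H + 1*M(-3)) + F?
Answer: -216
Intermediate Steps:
H = 0 (H = 2*0 = 0)
M(u) = u²
F = -108 (F = 6*(-18) = -108)
-12*(H + 1*M(-3)) + F = -12*(0 + 1*(-3)²) - 108 = -12*(0 + 1*9) - 108 = -12*(0 + 9) - 108 = -12*9 - 108 = -108 - 108 = -216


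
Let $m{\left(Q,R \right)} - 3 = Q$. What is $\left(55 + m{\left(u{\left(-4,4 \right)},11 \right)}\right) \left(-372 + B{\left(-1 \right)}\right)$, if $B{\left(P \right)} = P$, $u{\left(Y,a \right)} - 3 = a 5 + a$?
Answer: $-31705$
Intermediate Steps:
$u{\left(Y,a \right)} = 3 + 6 a$ ($u{\left(Y,a \right)} = 3 + \left(a 5 + a\right) = 3 + \left(5 a + a\right) = 3 + 6 a$)
$m{\left(Q,R \right)} = 3 + Q$
$\left(55 + m{\left(u{\left(-4,4 \right)},11 \right)}\right) \left(-372 + B{\left(-1 \right)}\right) = \left(55 + \left(3 + \left(3 + 6 \cdot 4\right)\right)\right) \left(-372 - 1\right) = \left(55 + \left(3 + \left(3 + 24\right)\right)\right) \left(-373\right) = \left(55 + \left(3 + 27\right)\right) \left(-373\right) = \left(55 + 30\right) \left(-373\right) = 85 \left(-373\right) = -31705$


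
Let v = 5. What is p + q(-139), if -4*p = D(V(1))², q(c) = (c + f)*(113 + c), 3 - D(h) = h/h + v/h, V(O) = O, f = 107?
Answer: 3319/4 ≈ 829.75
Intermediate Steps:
D(h) = 2 - 5/h (D(h) = 3 - (h/h + 5/h) = 3 - (1 + 5/h) = 3 + (-1 - 5/h) = 2 - 5/h)
q(c) = (107 + c)*(113 + c) (q(c) = (c + 107)*(113 + c) = (107 + c)*(113 + c))
p = -9/4 (p = -(2 - 5/1)²/4 = -(2 - 5*1)²/4 = -(2 - 5)²/4 = -¼*(-3)² = -¼*9 = -9/4 ≈ -2.2500)
p + q(-139) = -9/4 + (12091 + (-139)² + 220*(-139)) = -9/4 + (12091 + 19321 - 30580) = -9/4 + 832 = 3319/4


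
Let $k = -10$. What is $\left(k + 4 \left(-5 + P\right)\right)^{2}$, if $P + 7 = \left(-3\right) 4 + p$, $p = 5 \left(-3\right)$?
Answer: $27556$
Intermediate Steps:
$p = -15$
$P = -34$ ($P = -7 - 27 = -34$)
$\left(k + 4 \left(-5 + P\right)\right)^{2} = \left(-10 + 4 \left(-5 - 34\right)\right)^{2} = \left(-10 + 4 \left(-39\right)\right)^{2} = \left(-10 - 156\right)^{2} = \left(-166\right)^{2} = 27556$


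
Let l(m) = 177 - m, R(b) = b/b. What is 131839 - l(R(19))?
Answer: 131663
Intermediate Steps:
R(b) = 1
131839 - l(R(19)) = 131839 - (177 - 1*1) = 131839 - (177 - 1) = 131839 - 1*176 = 131839 - 176 = 131663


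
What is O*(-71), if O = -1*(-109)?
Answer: -7739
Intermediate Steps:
O = 109
O*(-71) = 109*(-71) = -7739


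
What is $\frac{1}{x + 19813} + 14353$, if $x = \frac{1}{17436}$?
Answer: $\frac{4958379775993}{345459469} \approx 14353.0$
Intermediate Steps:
$x = \frac{1}{17436} \approx 5.7353 \cdot 10^{-5}$
$\frac{1}{x + 19813} + 14353 = \frac{1}{\frac{1}{17436} + 19813} + 14353 = \frac{1}{\frac{345459469}{17436}} + 14353 = \frac{17436}{345459469} + 14353 = \frac{4958379775993}{345459469}$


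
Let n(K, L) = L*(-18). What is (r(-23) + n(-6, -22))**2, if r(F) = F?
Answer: 139129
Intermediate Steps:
n(K, L) = -18*L
(r(-23) + n(-6, -22))**2 = (-23 - 18*(-22))**2 = (-23 + 396)**2 = 373**2 = 139129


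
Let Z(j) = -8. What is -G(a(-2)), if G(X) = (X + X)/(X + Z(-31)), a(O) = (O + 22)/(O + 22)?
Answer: 2/7 ≈ 0.28571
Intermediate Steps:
a(O) = 1 (a(O) = (22 + O)/(22 + O) = 1)
G(X) = 2*X/(-8 + X) (G(X) = (X + X)/(X - 8) = (2*X)/(-8 + X) = 2*X/(-8 + X))
-G(a(-2)) = -2/(-8 + 1) = -2/(-7) = -2*(-1)/7 = -1*(-2/7) = 2/7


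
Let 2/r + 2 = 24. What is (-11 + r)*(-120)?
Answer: 14400/11 ≈ 1309.1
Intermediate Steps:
r = 1/11 (r = 2/(-2 + 24) = 2/22 = 2*(1/22) = 1/11 ≈ 0.090909)
(-11 + r)*(-120) = (-11 + 1/11)*(-120) = -120/11*(-120) = 14400/11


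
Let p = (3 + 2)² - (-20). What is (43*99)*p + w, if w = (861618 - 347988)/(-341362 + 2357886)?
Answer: 193147966845/1008262 ≈ 1.9157e+5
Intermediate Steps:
w = 256815/1008262 (w = 513630/2016524 = 513630*(1/2016524) = 256815/1008262 ≈ 0.25471)
p = 45 (p = 5² - 1*(-20) = 25 + 20 = 45)
(43*99)*p + w = (43*99)*45 + 256815/1008262 = 4257*45 + 256815/1008262 = 191565 + 256815/1008262 = 193147966845/1008262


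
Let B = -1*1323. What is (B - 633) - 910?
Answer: -2866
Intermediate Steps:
B = -1323
(B - 633) - 910 = (-1323 - 633) - 910 = -1956 - 910 = -2866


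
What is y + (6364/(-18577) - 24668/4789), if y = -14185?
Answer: -1262460848437/88965253 ≈ -14191.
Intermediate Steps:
y + (6364/(-18577) - 24668/4789) = -14185 + (6364/(-18577) - 24668/4789) = -14185 + (6364*(-1/18577) - 24668*1/4789) = -14185 + (-6364/18577 - 24668/4789) = -14185 - 488734632/88965253 = -1262460848437/88965253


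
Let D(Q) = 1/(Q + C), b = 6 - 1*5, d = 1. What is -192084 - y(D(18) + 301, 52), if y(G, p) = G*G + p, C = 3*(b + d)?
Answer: -162870961/576 ≈ -2.8276e+5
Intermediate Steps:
b = 1 (b = 6 - 5 = 1)
C = 6 (C = 3*(1 + 1) = 3*2 = 6)
D(Q) = 1/(6 + Q) (D(Q) = 1/(Q + 6) = 1/(6 + Q))
y(G, p) = p + G² (y(G, p) = G² + p = p + G²)
-192084 - y(D(18) + 301, 52) = -192084 - (52 + (1/(6 + 18) + 301)²) = -192084 - (52 + (1/24 + 301)²) = -192084 - (52 + (7225/24)²) = -192084 - (52 + 52200625/576) = -192084 - 1*52230577/576 = -192084 - 52230577/576 = -162870961/576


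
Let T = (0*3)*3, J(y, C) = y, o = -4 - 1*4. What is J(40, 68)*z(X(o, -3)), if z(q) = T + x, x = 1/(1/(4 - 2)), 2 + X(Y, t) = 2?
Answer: 80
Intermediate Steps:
o = -8 (o = -4 - 4 = -8)
X(Y, t) = 0 (X(Y, t) = -2 + 2 = 0)
T = 0 (T = 0*3 = 0)
x = 2 (x = 1/(1/2) = 2)
z(q) = 2 (z(q) = 0 + 2 = 2)
J(40, 68)*z(X(o, -3)) = 40*2 = 80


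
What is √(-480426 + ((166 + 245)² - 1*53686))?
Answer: I*√365191 ≈ 604.31*I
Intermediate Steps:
√(-480426 + ((166 + 245)² - 1*53686)) = √(-480426 + (411² - 53686)) = √(-480426 + (168921 - 53686)) = √(-480426 + 115235) = √(-365191) = I*√365191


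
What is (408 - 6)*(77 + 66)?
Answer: 57486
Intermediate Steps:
(408 - 6)*(77 + 66) = 402*143 = 57486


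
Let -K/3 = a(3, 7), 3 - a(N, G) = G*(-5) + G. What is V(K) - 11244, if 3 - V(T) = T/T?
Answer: -11242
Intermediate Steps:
a(N, G) = 3 + 4*G (a(N, G) = 3 - (G*(-5) + G) = 3 - (-5*G + G) = 3 - (-4)*G = 3 + 4*G)
K = -93 (K = -3*(3 + 4*7) = -3*(3 + 28) = -3*31 = -93)
V(T) = 2 (V(T) = 3 - T/T = 3 - 1*1 = 3 - 1 = 2)
V(K) - 11244 = 2 - 11244 = -11242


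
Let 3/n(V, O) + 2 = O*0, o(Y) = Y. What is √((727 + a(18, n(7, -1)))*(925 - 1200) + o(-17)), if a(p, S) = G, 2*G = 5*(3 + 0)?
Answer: I*√808018/2 ≈ 449.45*I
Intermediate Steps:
n(V, O) = -3/2 (n(V, O) = 3/(-2 + O*0) = 3/(-2 + 0) = 3/(-2) = 3*(-½) = -3/2)
G = 15/2 (G = (5*(3 + 0))/2 = (5*3)/2 = (½)*15 = 15/2 ≈ 7.5000)
a(p, S) = 15/2
√((727 + a(18, n(7, -1)))*(925 - 1200) + o(-17)) = √((727 + 15/2)*(925 - 1200) - 17) = √((1469/2)*(-275) - 17) = √(-403975/2 - 17) = √(-404009/2) = I*√808018/2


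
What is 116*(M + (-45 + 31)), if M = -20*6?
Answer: -15544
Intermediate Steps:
M = -120
116*(M + (-45 + 31)) = 116*(-120 + (-45 + 31)) = 116*(-120 - 14) = 116*(-134) = -15544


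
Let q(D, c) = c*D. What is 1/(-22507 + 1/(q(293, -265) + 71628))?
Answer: -6017/135424620 ≈ -4.4431e-5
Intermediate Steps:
q(D, c) = D*c
1/(-22507 + 1/(q(293, -265) + 71628)) = 1/(-22507 + 1/(293*(-265) + 71628)) = 1/(-22507 + 1/(-77645 + 71628)) = 1/(-22507 + 1/(-6017)) = 1/(-22507 - 1/6017) = 1/(-135424620/6017) = -6017/135424620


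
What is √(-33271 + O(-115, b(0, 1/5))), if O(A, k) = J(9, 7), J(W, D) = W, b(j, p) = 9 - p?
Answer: I*√33262 ≈ 182.38*I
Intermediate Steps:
O(A, k) = 9
√(-33271 + O(-115, b(0, 1/5))) = √(-33271 + 9) = √(-33262) = I*√33262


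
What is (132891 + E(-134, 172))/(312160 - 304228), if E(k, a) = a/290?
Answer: 19269281/1150140 ≈ 16.754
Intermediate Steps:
E(k, a) = a/290 (E(k, a) = a*(1/290) = a/290)
(132891 + E(-134, 172))/(312160 - 304228) = (132891 + (1/290)*172)/(312160 - 304228) = (132891 + 86/145)/7932 = (19269281/145)*(1/7932) = 19269281/1150140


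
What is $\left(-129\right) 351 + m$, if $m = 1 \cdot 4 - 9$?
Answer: $-45284$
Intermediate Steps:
$m = -5$ ($m = 4 - 9 = -5$)
$\left(-129\right) 351 + m = \left(-129\right) 351 - 5 = -45279 - 5 = -45284$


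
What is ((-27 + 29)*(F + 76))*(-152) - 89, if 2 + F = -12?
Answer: -18937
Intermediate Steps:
F = -14 (F = -2 - 12 = -14)
((-27 + 29)*(F + 76))*(-152) - 89 = ((-27 + 29)*(-14 + 76))*(-152) - 89 = (2*62)*(-152) - 89 = 124*(-152) - 89 = -18848 - 89 = -18937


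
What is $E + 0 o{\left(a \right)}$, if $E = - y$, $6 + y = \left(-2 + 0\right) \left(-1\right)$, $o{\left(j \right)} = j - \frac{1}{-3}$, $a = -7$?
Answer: $4$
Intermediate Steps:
$o{\left(j \right)} = \frac{1}{3} + j$ ($o{\left(j \right)} = j - - \frac{1}{3} = j + \frac{1}{3} = \frac{1}{3} + j$)
$y = -4$ ($y = -6 + \left(-2 + 0\right) \left(-1\right) = -6 - -2 = -6 + 2 = -4$)
$E = 4$ ($E = \left(-1\right) \left(-4\right) = 4$)
$E + 0 o{\left(a \right)} = 4 + 0 \left(\frac{1}{3} - 7\right) = 4 + 0 \left(- \frac{20}{3}\right) = 4 + 0 = 4$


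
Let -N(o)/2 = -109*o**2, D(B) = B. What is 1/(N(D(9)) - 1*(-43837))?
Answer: 1/61495 ≈ 1.6261e-5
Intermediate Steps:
N(o) = 218*o**2 (N(o) = -(-218)*o**2 = 218*o**2)
1/(N(D(9)) - 1*(-43837)) = 1/(218*9**2 - 1*(-43837)) = 1/(218*81 + 43837) = 1/(17658 + 43837) = 1/61495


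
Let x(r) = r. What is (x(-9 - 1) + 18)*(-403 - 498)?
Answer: -7208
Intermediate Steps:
(x(-9 - 1) + 18)*(-403 - 498) = ((-9 - 1) + 18)*(-403 - 498) = (-10 + 18)*(-901) = 8*(-901) = -7208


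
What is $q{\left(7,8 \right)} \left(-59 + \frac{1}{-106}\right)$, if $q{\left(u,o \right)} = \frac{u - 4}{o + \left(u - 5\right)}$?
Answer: $- \frac{3753}{212} \approx -17.703$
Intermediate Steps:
$q{\left(u,o \right)} = \frac{-4 + u}{-5 + o + u}$ ($q{\left(u,o \right)} = \frac{-4 + u}{o + \left(u - 5\right)} = \frac{-4 + u}{o + \left(-5 + u\right)} = \frac{-4 + u}{-5 + o + u}$)
$q{\left(7,8 \right)} \left(-59 + \frac{1}{-106}\right) = \frac{-4 + 7}{-5 + 8 + 7} \left(-59 + \frac{1}{-106}\right) = \frac{1}{10} \cdot 3 \left(-59 - \frac{1}{106}\right) = \frac{1}{10} \cdot 3 \left(- \frac{6255}{106}\right) = \frac{3}{10} \left(- \frac{6255}{106}\right) = - \frac{3753}{212}$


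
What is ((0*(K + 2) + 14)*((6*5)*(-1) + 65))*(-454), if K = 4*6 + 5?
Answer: -222460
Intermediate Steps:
K = 29 (K = 24 + 5 = 29)
((0*(K + 2) + 14)*((6*5)*(-1) + 65))*(-454) = ((0*(29 + 2) + 14)*((6*5)*(-1) + 65))*(-454) = ((0*31 + 14)*(30*(-1) + 65))*(-454) = ((0 + 14)*(-30 + 65))*(-454) = (14*35)*(-454) = 490*(-454) = -222460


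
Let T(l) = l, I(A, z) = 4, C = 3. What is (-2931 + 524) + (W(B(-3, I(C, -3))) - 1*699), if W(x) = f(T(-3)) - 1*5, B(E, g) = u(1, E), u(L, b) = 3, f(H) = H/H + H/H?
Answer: -3109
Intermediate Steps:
f(H) = 2 (f(H) = 1 + 1 = 2)
B(E, g) = 3
W(x) = -3 (W(x) = 2 - 1*5 = 2 - 5 = -3)
(-2931 + 524) + (W(B(-3, I(C, -3))) - 1*699) = (-2931 + 524) + (-3 - 1*699) = -2407 + (-3 - 699) = -2407 - 702 = -3109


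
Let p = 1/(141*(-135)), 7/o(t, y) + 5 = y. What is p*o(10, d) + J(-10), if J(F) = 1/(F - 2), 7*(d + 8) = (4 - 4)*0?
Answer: -82457/989820 ≈ -0.083305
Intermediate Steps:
d = -8 (d = -8 + ((4 - 4)*0)/7 = -8 + (0*0)/7 = -8 + (⅐)*0 = -8 + 0 = -8)
o(t, y) = 7/(-5 + y)
J(F) = 1/(-2 + F)
p = -1/19035 (p = (1/141)*(-1/135) = -1/19035 ≈ -5.2535e-5)
p*o(10, d) + J(-10) = -7/(19035*(-5 - 8)) + 1/(-2 - 10) = -7/(19035*(-13)) + 1/(-12) = -7*(-1)/(19035*13) - 1/12 = -1/19035*(-7/13) - 1/12 = 7/247455 - 1/12 = -82457/989820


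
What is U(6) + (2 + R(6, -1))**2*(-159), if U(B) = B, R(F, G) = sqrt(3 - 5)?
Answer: -312 - 636*I*sqrt(2) ≈ -312.0 - 899.44*I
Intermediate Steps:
R(F, G) = I*sqrt(2) (R(F, G) = sqrt(-2) = I*sqrt(2))
U(6) + (2 + R(6, -1))**2*(-159) = 6 + (2 + I*sqrt(2))**2*(-159) = 6 - 159*(2 + I*sqrt(2))**2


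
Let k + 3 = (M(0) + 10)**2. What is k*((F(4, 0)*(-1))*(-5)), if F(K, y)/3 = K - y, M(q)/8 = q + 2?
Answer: 40380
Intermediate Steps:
M(q) = 16 + 8*q (M(q) = 8*(q + 2) = 8*(2 + q) = 16 + 8*q)
F(K, y) = -3*y + 3*K (F(K, y) = 3*(K - y) = -3*y + 3*K)
k = 673 (k = -3 + ((16 + 8*0) + 10)**2 = -3 + ((16 + 0) + 10)**2 = -3 + (16 + 10)**2 = -3 + 26**2 = -3 + 676 = 673)
k*((F(4, 0)*(-1))*(-5)) = 673*(((-3*0 + 3*4)*(-1))*(-5)) = 673*(((0 + 12)*(-1))*(-5)) = 673*((12*(-1))*(-5)) = 673*(-12*(-5)) = 673*60 = 40380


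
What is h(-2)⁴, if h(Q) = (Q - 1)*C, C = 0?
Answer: 0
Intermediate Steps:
h(Q) = 0 (h(Q) = (Q - 1)*0 = (-1 + Q)*0 = 0)
h(-2)⁴ = 0⁴ = 0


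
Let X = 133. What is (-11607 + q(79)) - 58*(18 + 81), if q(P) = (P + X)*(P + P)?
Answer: 16147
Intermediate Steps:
q(P) = 2*P*(133 + P) (q(P) = (P + 133)*(P + P) = (133 + P)*(2*P) = 2*P*(133 + P))
(-11607 + q(79)) - 58*(18 + 81) = (-11607 + 2*79*(133 + 79)) - 58*(18 + 81) = (-11607 + 2*79*212) - 58*99 = (-11607 + 33496) - 5742 = 21889 - 5742 = 16147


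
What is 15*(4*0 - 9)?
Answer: -135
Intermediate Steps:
15*(4*0 - 9) = 15*(0 - 9) = 15*(-9) = -135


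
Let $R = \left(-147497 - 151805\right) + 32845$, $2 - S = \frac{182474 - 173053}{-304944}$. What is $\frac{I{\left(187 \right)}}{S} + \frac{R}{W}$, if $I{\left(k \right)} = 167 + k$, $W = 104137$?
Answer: $\frac{11076588259899}{64492981333} \approx 171.75$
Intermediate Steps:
$S = \frac{619309}{304944}$ ($S = 2 - \frac{182474 - 173053}{-304944} = 2 - 9421 \left(- \frac{1}{304944}\right) = 2 - - \frac{9421}{304944} = 2 + \frac{9421}{304944} = \frac{619309}{304944} \approx 2.0309$)
$R = -266457$ ($R = -299302 + 32845 = -266457$)
$\frac{I{\left(187 \right)}}{S} + \frac{R}{W} = \frac{167 + 187}{\frac{619309}{304944}} - \frac{266457}{104137} = 354 \cdot \frac{304944}{619309} - \frac{266457}{104137} = \frac{107950176}{619309} - \frac{266457}{104137} = \frac{11076588259899}{64492981333}$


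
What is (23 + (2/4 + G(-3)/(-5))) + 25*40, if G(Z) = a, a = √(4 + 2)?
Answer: 2047/2 - √6/5 ≈ 1023.0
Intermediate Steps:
a = √6 ≈ 2.4495
G(Z) = √6
(23 + (2/4 + G(-3)/(-5))) + 25*40 = (23 + (2/4 + √6/(-5))) + 25*40 = (23 + (2*(¼) + √6*(-⅕))) + 1000 = (23 + (½ - √6/5)) + 1000 = (47/2 - √6/5) + 1000 = 2047/2 - √6/5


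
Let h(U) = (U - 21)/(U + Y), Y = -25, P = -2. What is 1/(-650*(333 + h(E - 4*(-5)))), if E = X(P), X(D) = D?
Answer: -7/1517100 ≈ -4.6141e-6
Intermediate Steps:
E = -2
h(U) = (-21 + U)/(-25 + U) (h(U) = (U - 21)/(U - 25) = (-21 + U)/(-25 + U))
1/(-650*(333 + h(E - 4*(-5)))) = 1/(-650*(333 + (-21 + (-2 - 4*(-5)))/(-25 + (-2 - 4*(-5))))) = 1/(-650*(333 + (-21 + (-2 + 20))/(-25 + (-2 + 20)))) = 1/(-650*(333 + (-21 + 18)/(-25 + 18))) = 1/(-650*(333 - 3/(-7))) = 1/(-650*(333 - 1/7*(-3))) = 1/(-650*(333 + 3/7)) = 1/(-650*2334/7) = 1/(-1517100/7) = -7/1517100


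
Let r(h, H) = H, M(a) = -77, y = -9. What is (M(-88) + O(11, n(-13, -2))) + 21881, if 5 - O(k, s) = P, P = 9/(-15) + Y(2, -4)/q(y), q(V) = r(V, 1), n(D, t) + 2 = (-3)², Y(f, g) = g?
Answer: 109068/5 ≈ 21814.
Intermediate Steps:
n(D, t) = 7 (n(D, t) = -2 + (-3)² = -2 + 9 = 7)
q(V) = 1
P = -23/5 (P = 9/(-15) - 4/1 = 9*(-1/15) - 4*1 = -⅗ - 4 = -23/5 ≈ -4.6000)
O(k, s) = 48/5 (O(k, s) = 5 - 1*(-23/5) = 5 + 23/5 = 48/5)
(M(-88) + O(11, n(-13, -2))) + 21881 = (-77 + 48/5) + 21881 = -337/5 + 21881 = 109068/5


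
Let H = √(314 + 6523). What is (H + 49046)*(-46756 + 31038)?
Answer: -770905028 - 15718*√6837 ≈ -7.7220e+8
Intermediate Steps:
H = √6837 ≈ 82.686
(H + 49046)*(-46756 + 31038) = (√6837 + 49046)*(-46756 + 31038) = (49046 + √6837)*(-15718) = -770905028 - 15718*√6837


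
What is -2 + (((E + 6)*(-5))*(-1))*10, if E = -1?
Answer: 248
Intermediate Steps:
-2 + (((E + 6)*(-5))*(-1))*10 = -2 + (((-1 + 6)*(-5))*(-1))*10 = -2 + ((5*(-5))*(-1))*10 = -2 - 25*(-1)*10 = -2 + 25*10 = -2 + 250 = 248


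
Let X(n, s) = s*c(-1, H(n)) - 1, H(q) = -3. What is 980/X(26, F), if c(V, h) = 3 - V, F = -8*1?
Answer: -980/33 ≈ -29.697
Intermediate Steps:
F = -8
X(n, s) = -1 + 4*s (X(n, s) = s*(3 - 1*(-1)) - 1 = s*(3 + 1) - 1 = s*4 - 1 = 4*s - 1 = -1 + 4*s)
980/X(26, F) = 980/(-1 + 4*(-8)) = 980/(-1 - 32) = 980/(-33) = 980*(-1/33) = -980/33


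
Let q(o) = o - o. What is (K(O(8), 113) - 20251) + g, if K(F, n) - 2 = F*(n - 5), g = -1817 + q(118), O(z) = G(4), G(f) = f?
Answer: -21634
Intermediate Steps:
q(o) = 0
O(z) = 4
g = -1817 (g = -1817 + 0 = -1817)
K(F, n) = 2 + F*(-5 + n) (K(F, n) = 2 + F*(n - 5) = 2 + F*(-5 + n))
(K(O(8), 113) - 20251) + g = ((2 - 5*4 + 4*113) - 20251) - 1817 = ((2 - 20 + 452) - 20251) - 1817 = (434 - 20251) - 1817 = -19817 - 1817 = -21634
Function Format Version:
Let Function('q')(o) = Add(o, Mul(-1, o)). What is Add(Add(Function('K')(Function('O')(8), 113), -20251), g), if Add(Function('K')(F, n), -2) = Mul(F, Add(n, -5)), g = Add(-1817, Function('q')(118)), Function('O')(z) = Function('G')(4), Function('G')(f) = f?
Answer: -21634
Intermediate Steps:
Function('q')(o) = 0
Function('O')(z) = 4
g = -1817 (g = Add(-1817, 0) = -1817)
Function('K')(F, n) = Add(2, Mul(F, Add(-5, n))) (Function('K')(F, n) = Add(2, Mul(F, Add(n, -5))) = Add(2, Mul(F, Add(-5, n))))
Add(Add(Function('K')(Function('O')(8), 113), -20251), g) = Add(Add(Add(2, Mul(-5, 4), Mul(4, 113)), -20251), -1817) = Add(Add(Add(2, -20, 452), -20251), -1817) = Add(Add(434, -20251), -1817) = Add(-19817, -1817) = -21634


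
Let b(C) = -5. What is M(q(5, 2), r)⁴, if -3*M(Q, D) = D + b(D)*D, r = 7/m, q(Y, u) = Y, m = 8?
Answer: 2401/1296 ≈ 1.8526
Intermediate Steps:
r = 7/8 ≈ 0.87500
M(Q, D) = 4*D/3 (M(Q, D) = -(D - 5*D)/3 = -(-4)*D/3 = 4*D/3)
M(q(5, 2), r)⁴ = ((4/3)*(7/8))⁴ = (7/6)⁴ = 2401/1296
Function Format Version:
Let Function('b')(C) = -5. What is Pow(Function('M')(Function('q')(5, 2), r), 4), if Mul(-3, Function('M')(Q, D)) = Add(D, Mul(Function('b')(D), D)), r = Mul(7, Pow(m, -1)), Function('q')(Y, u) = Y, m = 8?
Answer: Rational(2401, 1296) ≈ 1.8526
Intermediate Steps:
r = Rational(7, 8) (r = Mul(7, Pow(8, -1)) = Mul(7, Rational(1, 8)) = Rational(7, 8) ≈ 0.87500)
Function('M')(Q, D) = Mul(Rational(4, 3), D) (Function('M')(Q, D) = Mul(Rational(-1, 3), Add(D, Mul(-5, D))) = Mul(Rational(-1, 3), Mul(-4, D)) = Mul(Rational(4, 3), D))
Pow(Function('M')(Function('q')(5, 2), r), 4) = Pow(Mul(Rational(4, 3), Rational(7, 8)), 4) = Pow(Rational(7, 6), 4) = Rational(2401, 1296)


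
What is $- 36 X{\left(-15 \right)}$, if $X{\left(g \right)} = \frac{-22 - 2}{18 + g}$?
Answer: $288$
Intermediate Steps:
$X{\left(g \right)} = - \frac{24}{18 + g}$
$- 36 X{\left(-15 \right)} = - 36 \left(- \frac{24}{18 - 15}\right) = - 36 \left(- \frac{24}{3}\right) = - 36 \left(\left(-24\right) \frac{1}{3}\right) = \left(-36\right) \left(-8\right) = 288$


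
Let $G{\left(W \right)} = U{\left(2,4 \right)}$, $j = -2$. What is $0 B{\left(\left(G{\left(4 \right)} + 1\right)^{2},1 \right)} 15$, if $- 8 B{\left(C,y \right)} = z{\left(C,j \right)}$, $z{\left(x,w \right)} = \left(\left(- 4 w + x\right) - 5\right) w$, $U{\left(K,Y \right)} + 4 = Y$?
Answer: $0$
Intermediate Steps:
$U{\left(K,Y \right)} = -4 + Y$
$G{\left(W \right)} = 0$ ($G{\left(W \right)} = -4 + 4 = 0$)
$z{\left(x,w \right)} = w \left(-5 + x - 4 w\right)$ ($z{\left(x,w \right)} = \left(\left(x - 4 w\right) - 5\right) w = \left(-5 + x - 4 w\right) w = w \left(-5 + x - 4 w\right)$)
$B{\left(C,y \right)} = \frac{3}{4} + \frac{C}{4}$ ($B{\left(C,y \right)} = - \frac{\left(-2\right) \left(-5 + C - -8\right)}{8} = - \frac{\left(-2\right) \left(-5 + C + 8\right)}{8} = - \frac{\left(-2\right) \left(3 + C\right)}{8} = - \frac{-6 - 2 C}{8} = \frac{3}{4} + \frac{C}{4}$)
$0 B{\left(\left(G{\left(4 \right)} + 1\right)^{2},1 \right)} 15 = 0 \left(\frac{3}{4} + \frac{\left(0 + 1\right)^{2}}{4}\right) 15 = 0 \left(\frac{3}{4} + \frac{1^{2}}{4}\right) 15 = 0 \left(\frac{3}{4} + \frac{1}{4} \cdot 1\right) 15 = 0 \left(\frac{3}{4} + \frac{1}{4}\right) 15 = 0 \cdot 1 \cdot 15 = 0 \cdot 15 = 0$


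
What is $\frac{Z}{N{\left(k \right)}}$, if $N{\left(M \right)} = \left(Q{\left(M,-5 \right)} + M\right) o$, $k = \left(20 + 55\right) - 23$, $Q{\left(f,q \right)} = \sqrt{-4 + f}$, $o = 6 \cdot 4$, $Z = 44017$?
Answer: $\frac{572221}{15936} - \frac{44017 \sqrt{3}}{15936} \approx 31.123$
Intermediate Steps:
$o = 24$
$k = 52$ ($k = 75 - 23 = 52$)
$N{\left(M \right)} = 24 M + 24 \sqrt{-4 + M}$ ($N{\left(M \right)} = \left(\sqrt{-4 + M} + M\right) 24 = \left(M + \sqrt{-4 + M}\right) 24 = 24 M + 24 \sqrt{-4 + M}$)
$\frac{Z}{N{\left(k \right)}} = \frac{44017}{24 \cdot 52 + 24 \sqrt{-4 + 52}} = \frac{44017}{1248 + 24 \sqrt{48}} = \frac{44017}{1248 + 24 \cdot 4 \sqrt{3}} = \frac{44017}{1248 + 96 \sqrt{3}}$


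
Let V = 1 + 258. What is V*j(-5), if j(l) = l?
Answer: -1295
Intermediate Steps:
V = 259
V*j(-5) = 259*(-5) = -1295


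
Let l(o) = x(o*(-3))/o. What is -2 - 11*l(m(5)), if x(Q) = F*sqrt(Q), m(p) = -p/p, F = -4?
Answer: -2 - 44*sqrt(3) ≈ -78.210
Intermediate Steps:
m(p) = -1 (m(p) = -1*1 = -1)
x(Q) = -4*sqrt(Q)
l(o) = -4*sqrt(3)*sqrt(-o)/o (l(o) = (-4*sqrt(3)*sqrt(-o))/o = -4*sqrt(3)*sqrt(-o)/o)
-2 - 11*l(m(5)) = -2 - 44*sqrt(3)/sqrt(-1*(-1)) = -2 - 44*sqrt(3)/sqrt(1) = -2 - 44*sqrt(3)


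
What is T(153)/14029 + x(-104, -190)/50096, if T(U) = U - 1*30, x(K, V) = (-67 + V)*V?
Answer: 345598939/351398392 ≈ 0.98350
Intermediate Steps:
x(K, V) = V*(-67 + V)
T(U) = -30 + U (T(U) = U - 30 = -30 + U)
T(153)/14029 + x(-104, -190)/50096 = (-30 + 153)/14029 - 190*(-67 - 190)/50096 = 123*(1/14029) - 190*(-257)*(1/50096) = 123/14029 + 48830*(1/50096) = 123/14029 + 24415/25048 = 345598939/351398392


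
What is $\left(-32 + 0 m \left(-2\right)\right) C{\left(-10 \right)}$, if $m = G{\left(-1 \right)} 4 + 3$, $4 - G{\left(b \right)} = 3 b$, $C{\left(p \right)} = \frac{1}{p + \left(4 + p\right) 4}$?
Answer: $\frac{16}{17} \approx 0.94118$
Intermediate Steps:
$C{\left(p \right)} = \frac{1}{16 + 5 p}$ ($C{\left(p \right)} = \frac{1}{p + \left(16 + 4 p\right)} = \frac{1}{16 + 5 p}$)
$G{\left(b \right)} = 4 - 3 b$
$m = 31$ ($m = \left(4 - -3\right) 4 + 3 = \left(4 + 3\right) 4 + 3 = 7 \cdot 4 + 3 = 28 + 3 = 31$)
$\left(-32 + 0 m \left(-2\right)\right) C{\left(-10 \right)} = \frac{-32 + 0 \cdot 31 \left(-2\right)}{16 + 5 \left(-10\right)} = \frac{-32 + 0 \left(-2\right)}{16 - 50} = \frac{-32 + 0}{-34} = \left(-32\right) \left(- \frac{1}{34}\right) = \frac{16}{17}$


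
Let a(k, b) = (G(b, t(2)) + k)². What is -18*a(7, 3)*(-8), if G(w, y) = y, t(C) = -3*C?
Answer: 144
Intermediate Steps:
a(k, b) = (-6 + k)² (a(k, b) = (-3*2 + k)² = (-6 + k)²)
-18*a(7, 3)*(-8) = -18*(-6 + 7)²*(-8) = -18*1²*(-8) = -18*1*(-8) = -18*(-8) = 144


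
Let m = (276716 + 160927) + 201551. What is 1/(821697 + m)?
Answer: 1/1460891 ≈ 6.8451e-7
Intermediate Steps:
m = 639194 (m = 437643 + 201551 = 639194)
1/(821697 + m) = 1/(821697 + 639194) = 1/1460891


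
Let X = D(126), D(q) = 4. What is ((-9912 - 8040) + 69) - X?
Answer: -17887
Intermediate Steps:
X = 4
((-9912 - 8040) + 69) - X = ((-9912 - 8040) + 69) - 1*4 = (-17952 + 69) - 4 = -17883 - 4 = -17887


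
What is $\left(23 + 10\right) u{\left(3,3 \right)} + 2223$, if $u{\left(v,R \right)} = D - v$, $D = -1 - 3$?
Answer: $1992$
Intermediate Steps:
$D = -4$ ($D = -1 - 3 = -4$)
$u{\left(v,R \right)} = -4 - v$
$\left(23 + 10\right) u{\left(3,3 \right)} + 2223 = \left(23 + 10\right) \left(-4 - 3\right) + 2223 = 33 \left(-4 - 3\right) + 2223 = 33 \left(-7\right) + 2223 = -231 + 2223 = 1992$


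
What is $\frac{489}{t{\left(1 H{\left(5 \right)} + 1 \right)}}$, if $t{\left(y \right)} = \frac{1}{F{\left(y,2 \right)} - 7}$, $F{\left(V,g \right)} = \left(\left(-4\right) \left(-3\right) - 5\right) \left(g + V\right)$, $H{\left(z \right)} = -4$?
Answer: $-6846$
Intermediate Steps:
$F{\left(V,g \right)} = 7 V + 7 g$ ($F{\left(V,g \right)} = \left(12 - 5\right) \left(V + g\right) = 7 \left(V + g\right) = 7 V + 7 g$)
$t{\left(y \right)} = \frac{1}{7 + 7 y}$ ($t{\left(y \right)} = \frac{1}{\left(7 y + 7 \cdot 2\right) - 7} = \frac{1}{\left(7 y + 14\right) - 7} = \frac{1}{\left(14 + 7 y\right) - 7} = \frac{1}{7 + 7 y}$)
$\frac{489}{t{\left(1 H{\left(5 \right)} + 1 \right)}} = \frac{489}{\frac{1}{7} \frac{1}{1 + \left(1 \left(-4\right) + 1\right)}} = \frac{489}{\frac{1}{7} \frac{1}{1 + \left(-4 + 1\right)}} = \frac{489}{\frac{1}{7} \frac{1}{1 - 3}} = \frac{489}{\frac{1}{7} \frac{1}{-2}} = \frac{489}{\frac{1}{7} \left(- \frac{1}{2}\right)} = \frac{489}{- \frac{1}{14}} = 489 \left(-14\right) = -6846$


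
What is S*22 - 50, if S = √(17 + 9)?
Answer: -50 + 22*√26 ≈ 62.178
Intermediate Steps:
S = √26 ≈ 5.0990
S*22 - 50 = √26*22 - 50 = 22*√26 - 50 = -50 + 22*√26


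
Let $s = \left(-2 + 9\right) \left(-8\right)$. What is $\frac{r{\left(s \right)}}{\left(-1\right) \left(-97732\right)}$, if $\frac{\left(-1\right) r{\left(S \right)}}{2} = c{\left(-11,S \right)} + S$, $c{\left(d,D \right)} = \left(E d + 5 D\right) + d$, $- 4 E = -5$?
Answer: $\frac{1443}{195464} \approx 0.0073824$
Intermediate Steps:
$E = \frac{5}{4}$ ($E = \left(- \frac{1}{4}\right) \left(-5\right) = \frac{5}{4} \approx 1.25$)
$s = -56$ ($s = 7 \left(-8\right) = -56$)
$c{\left(d,D \right)} = 5 D + \frac{9 d}{4}$ ($c{\left(d,D \right)} = \left(\frac{5 d}{4} + 5 D\right) + d = \left(5 D + \frac{5 d}{4}\right) + d = 5 D + \frac{9 d}{4}$)
$r{\left(S \right)} = \frac{99}{2} - 12 S$ ($r{\left(S \right)} = - 2 \left(\left(5 S + \frac{9}{4} \left(-11\right)\right) + S\right) = - 2 \left(\left(5 S - \frac{99}{4}\right) + S\right) = - 2 \left(\left(- \frac{99}{4} + 5 S\right) + S\right) = - 2 \left(- \frac{99}{4} + 6 S\right) = \frac{99}{2} - 12 S$)
$\frac{r{\left(s \right)}}{\left(-1\right) \left(-97732\right)} = \frac{\frac{99}{2} - -672}{\left(-1\right) \left(-97732\right)} = \frac{\frac{99}{2} + 672}{97732} = \frac{1443}{2} \cdot \frac{1}{97732} = \frac{1443}{195464}$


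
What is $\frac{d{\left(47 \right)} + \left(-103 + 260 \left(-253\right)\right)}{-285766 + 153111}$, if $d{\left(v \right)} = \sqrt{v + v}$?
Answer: $\frac{65883}{132655} - \frac{\sqrt{94}}{132655} \approx 0.49658$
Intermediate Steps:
$d{\left(v \right)} = \sqrt{2} \sqrt{v}$ ($d{\left(v \right)} = \sqrt{2 v} = \sqrt{2} \sqrt{v}$)
$\frac{d{\left(47 \right)} + \left(-103 + 260 \left(-253\right)\right)}{-285766 + 153111} = \frac{\sqrt{2} \sqrt{47} + \left(-103 + 260 \left(-253\right)\right)}{-285766 + 153111} = \frac{\sqrt{94} - 65883}{-132655} = \left(\sqrt{94} - 65883\right) \left(- \frac{1}{132655}\right) = \left(-65883 + \sqrt{94}\right) \left(- \frac{1}{132655}\right) = \frac{65883}{132655} - \frac{\sqrt{94}}{132655}$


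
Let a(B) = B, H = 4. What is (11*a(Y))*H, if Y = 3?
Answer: 132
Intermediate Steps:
(11*a(Y))*H = (11*3)*4 = 33*4 = 132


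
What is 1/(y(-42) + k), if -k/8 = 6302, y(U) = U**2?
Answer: -1/48652 ≈ -2.0554e-5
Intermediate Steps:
k = -50416 (k = -8*6302 = -50416)
1/(y(-42) + k) = 1/((-42)**2 - 50416) = 1/(1764 - 50416) = 1/(-48652) = -1/48652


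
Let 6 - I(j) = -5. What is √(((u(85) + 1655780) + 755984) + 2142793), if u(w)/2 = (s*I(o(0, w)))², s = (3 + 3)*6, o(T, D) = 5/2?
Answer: √4868189 ≈ 2206.4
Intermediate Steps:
o(T, D) = 5/2 (o(T, D) = 5*(½) = 5/2)
s = 36 (s = 6*6 = 36)
I(j) = 11 (I(j) = 6 - 1*(-5) = 6 + 5 = 11)
u(w) = 313632 (u(w) = 2*(36*11)² = 2*396² = 2*156816 = 313632)
√(((u(85) + 1655780) + 755984) + 2142793) = √(((313632 + 1655780) + 755984) + 2142793) = √((1969412 + 755984) + 2142793) = √(2725396 + 2142793) = √4868189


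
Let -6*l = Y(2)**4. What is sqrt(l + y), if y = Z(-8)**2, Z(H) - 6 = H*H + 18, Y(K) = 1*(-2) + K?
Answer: 88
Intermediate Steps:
Y(K) = -2 + K
Z(H) = 24 + H**2 (Z(H) = 6 + (H*H + 18) = 6 + (H**2 + 18) = 6 + (18 + H**2) = 24 + H**2)
l = 0 (l = -(-2 + 2)**4/6 = -1/6*0**4 = -1/6*0 = 0)
y = 7744 (y = (24 + (-8)**2)**2 = (24 + 64)**2 = 88**2 = 7744)
sqrt(l + y) = sqrt(0 + 7744) = sqrt(7744) = 88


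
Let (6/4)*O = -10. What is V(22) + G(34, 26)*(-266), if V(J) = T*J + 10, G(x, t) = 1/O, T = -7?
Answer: -1041/10 ≈ -104.10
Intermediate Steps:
O = -20/3 (O = (2/3)*(-10) = -20/3 ≈ -6.6667)
G(x, t) = -3/20 (G(x, t) = 1/(-20/3) = -3/20)
V(J) = 10 - 7*J (V(J) = -7*J + 10 = 10 - 7*J)
V(22) + G(34, 26)*(-266) = (10 - 7*22) - 3/20*(-266) = (10 - 154) + 399/10 = -144 + 399/10 = -1041/10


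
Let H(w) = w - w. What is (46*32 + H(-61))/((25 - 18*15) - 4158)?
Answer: -1472/4403 ≈ -0.33432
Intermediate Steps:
H(w) = 0
(46*32 + H(-61))/((25 - 18*15) - 4158) = (46*32 + 0)/((25 - 18*15) - 4158) = (1472 + 0)/((25 - 270) - 4158) = 1472/(-245 - 4158) = 1472/(-4403) = 1472*(-1/4403) = -1472/4403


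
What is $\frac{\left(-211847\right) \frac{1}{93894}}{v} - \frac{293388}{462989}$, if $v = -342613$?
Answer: $- \frac{9437989978963853}{14894034362830758} \approx -0.63368$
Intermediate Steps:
$\frac{\left(-211847\right) \frac{1}{93894}}{v} - \frac{293388}{462989} = \frac{\left(-211847\right) \frac{1}{93894}}{-342613} - \frac{293388}{462989} = \left(-211847\right) \frac{1}{93894} \left(- \frac{1}{342613}\right) - \frac{293388}{462989} = \left(- \frac{211847}{93894}\right) \left(- \frac{1}{342613}\right) - \frac{293388}{462989} = \frac{211847}{32169305022} - \frac{293388}{462989} = - \frac{9437989978963853}{14894034362830758}$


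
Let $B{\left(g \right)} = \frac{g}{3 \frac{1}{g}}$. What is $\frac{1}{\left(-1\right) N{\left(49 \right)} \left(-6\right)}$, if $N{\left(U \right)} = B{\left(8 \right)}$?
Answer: $\frac{1}{128} \approx 0.0078125$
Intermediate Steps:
$B{\left(g \right)} = \frac{g^{2}}{3}$ ($B{\left(g \right)} = g \frac{g}{3} = \frac{g^{2}}{3}$)
$N{\left(U \right)} = \frac{64}{3}$ ($N{\left(U \right)} = \frac{8^{2}}{3} = \frac{1}{3} \cdot 64 = \frac{64}{3}$)
$\frac{1}{\left(-1\right) N{\left(49 \right)} \left(-6\right)} = \frac{1}{\left(-1\right) \frac{64}{3} \left(-6\right)} = \frac{1}{\left(-1\right) \left(-128\right)} = \frac{1}{128}$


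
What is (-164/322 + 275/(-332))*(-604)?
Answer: 10796349/13363 ≈ 807.93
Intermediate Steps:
(-164/322 + 275/(-332))*(-604) = (-164*1/322 + 275*(-1/332))*(-604) = (-82/161 - 275/332)*(-604) = -71499/53452*(-604) = 10796349/13363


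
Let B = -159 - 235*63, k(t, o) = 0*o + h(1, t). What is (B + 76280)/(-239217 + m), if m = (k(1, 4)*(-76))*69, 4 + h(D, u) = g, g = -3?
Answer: -61316/202509 ≈ -0.30278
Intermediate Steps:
h(D, u) = -7 (h(D, u) = -4 - 3 = -7)
k(t, o) = -7 (k(t, o) = 0*o - 7 = 0 - 7 = -7)
B = -14964 (B = -159 - 14805 = -14964)
m = 36708 (m = -7*(-76)*69 = 532*69 = 36708)
(B + 76280)/(-239217 + m) = (-14964 + 76280)/(-239217 + 36708) = 61316/(-202509) = 61316*(-1/202509) = -61316/202509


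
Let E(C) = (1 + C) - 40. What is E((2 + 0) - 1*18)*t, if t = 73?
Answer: -4015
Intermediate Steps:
E(C) = -39 + C
E((2 + 0) - 1*18)*t = (-39 + ((2 + 0) - 1*18))*73 = (-39 + (2 - 18))*73 = (-39 - 16)*73 = -55*73 = -4015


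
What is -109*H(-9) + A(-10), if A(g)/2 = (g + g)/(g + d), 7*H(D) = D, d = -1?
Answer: 11071/77 ≈ 143.78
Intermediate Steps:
H(D) = D/7
A(g) = 4*g/(-1 + g) (A(g) = 2*((g + g)/(g - 1)) = 2*((2*g)/(-1 + g)) = 2*(2*g/(-1 + g)) = 4*g/(-1 + g))
-109*H(-9) + A(-10) = -109*(-9)/7 + 4*(-10)/(-1 - 10) = -109*(-9/7) + 4*(-10)/(-11) = 981/7 + 4*(-10)*(-1/11) = 981/7 + 40/11 = 11071/77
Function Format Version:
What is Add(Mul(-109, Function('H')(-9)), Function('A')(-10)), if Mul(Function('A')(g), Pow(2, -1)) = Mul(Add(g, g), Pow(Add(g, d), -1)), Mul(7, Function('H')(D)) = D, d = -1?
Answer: Rational(11071, 77) ≈ 143.78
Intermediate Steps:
Function('H')(D) = Mul(Rational(1, 7), D)
Function('A')(g) = Mul(4, g, Pow(Add(-1, g), -1)) (Function('A')(g) = Mul(2, Mul(Add(g, g), Pow(Add(g, -1), -1))) = Mul(2, Mul(Mul(2, g), Pow(Add(-1, g), -1))) = Mul(2, Mul(2, g, Pow(Add(-1, g), -1))) = Mul(4, g, Pow(Add(-1, g), -1)))
Add(Mul(-109, Function('H')(-9)), Function('A')(-10)) = Add(Mul(-109, Mul(Rational(1, 7), -9)), Mul(4, -10, Pow(Add(-1, -10), -1))) = Add(Mul(-109, Rational(-9, 7)), Mul(4, -10, Pow(-11, -1))) = Add(Rational(981, 7), Mul(4, -10, Rational(-1, 11))) = Add(Rational(981, 7), Rational(40, 11)) = Rational(11071, 77)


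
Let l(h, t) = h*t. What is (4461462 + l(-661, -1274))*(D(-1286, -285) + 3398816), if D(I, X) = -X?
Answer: 18027390485176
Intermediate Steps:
(4461462 + l(-661, -1274))*(D(-1286, -285) + 3398816) = (4461462 - 661*(-1274))*(-1*(-285) + 3398816) = (4461462 + 842114)*(285 + 3398816) = 5303576*3399101 = 18027390485176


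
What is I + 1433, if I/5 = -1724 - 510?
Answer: -9737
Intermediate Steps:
I = -11170 (I = 5*(-1724 - 510) = 5*(-2234) = -11170)
I + 1433 = -11170 + 1433 = -9737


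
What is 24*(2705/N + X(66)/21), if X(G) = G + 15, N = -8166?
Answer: 806188/9527 ≈ 84.621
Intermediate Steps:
X(G) = 15 + G
24*(2705/N + X(66)/21) = 24*(2705/(-8166) + (15 + 66)/21) = 24*(2705*(-1/8166) + 81*(1/21)) = 24*(-2705/8166 + 27/7) = 24*(201547/57162) = 806188/9527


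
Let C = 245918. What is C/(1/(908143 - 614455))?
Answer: 72223165584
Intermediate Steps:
C/(1/(908143 - 614455)) = 245918/(1/(908143 - 614455)) = 245918/(1/293688) = 245918*293688 = 72223165584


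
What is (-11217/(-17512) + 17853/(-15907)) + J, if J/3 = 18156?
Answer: 15172656186795/278563384 ≈ 54468.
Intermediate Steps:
J = 54468 (J = 3*18156 = 54468)
(-11217/(-17512) + 17853/(-15907)) + J = (-11217/(-17512) + 17853/(-15907)) + 54468 = (-11217*(-1/17512) + 17853*(-1/15907)) + 54468 = (11217/17512 - 17853/15907) + 54468 = -134212917/278563384 + 54468 = 15172656186795/278563384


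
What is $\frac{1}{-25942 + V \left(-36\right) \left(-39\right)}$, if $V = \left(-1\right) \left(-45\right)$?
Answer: $\frac{1}{37238} \approx 2.6854 \cdot 10^{-5}$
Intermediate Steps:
$V = 45$
$\frac{1}{-25942 + V \left(-36\right) \left(-39\right)} = \frac{1}{-25942 + 45 \left(-36\right) \left(-39\right)} = \frac{1}{-25942 - -63180} = \frac{1}{-25942 + 63180} = \frac{1}{37238}$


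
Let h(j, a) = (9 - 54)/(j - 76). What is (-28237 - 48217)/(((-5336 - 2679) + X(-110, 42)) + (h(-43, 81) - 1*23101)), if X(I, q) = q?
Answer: 9098026/3697761 ≈ 2.4604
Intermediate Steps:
h(j, a) = -45/(-76 + j)
(-28237 - 48217)/(((-5336 - 2679) + X(-110, 42)) + (h(-43, 81) - 1*23101)) = (-28237 - 48217)/(((-5336 - 2679) + 42) + (-45/(-76 - 43) - 1*23101)) = -76454/((-8015 + 42) + (-45/(-119) - 23101)) = -76454/(-7973 + (-45*(-1/119) - 23101)) = -76454/(-7973 + (45/119 - 23101)) = -76454/(-7973 - 2748974/119) = -76454/(-3697761/119) = -76454*(-119/3697761) = 9098026/3697761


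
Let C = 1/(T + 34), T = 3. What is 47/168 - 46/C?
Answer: -285889/168 ≈ -1701.7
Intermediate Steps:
C = 1/37 (C = 1/(3 + 34) = 1/37 ≈ 0.027027)
47/168 - 46/C = 47/168 - 46/1/37 = 47*(1/168) - 46*37 = 47/168 - 1702 = -285889/168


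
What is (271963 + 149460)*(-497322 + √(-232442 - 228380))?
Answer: -209582929206 + 421423*I*√460822 ≈ -2.0958e+11 + 2.8608e+8*I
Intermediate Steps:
(271963 + 149460)*(-497322 + √(-232442 - 228380)) = 421423*(-497322 + √(-460822)) = 421423*(-497322 + I*√460822) = -209582929206 + 421423*I*√460822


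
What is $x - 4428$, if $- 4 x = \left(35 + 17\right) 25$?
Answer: $-4753$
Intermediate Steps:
$x = -325$ ($x = - \frac{\left(35 + 17\right) 25}{4} = - \frac{52 \cdot 25}{4} = \left(- \frac{1}{4}\right) 1300 = -325$)
$x - 4428 = -325 - 4428 = -4753$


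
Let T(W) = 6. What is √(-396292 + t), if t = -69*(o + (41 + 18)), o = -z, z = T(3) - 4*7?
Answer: I*√401881 ≈ 633.94*I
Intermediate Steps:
z = -22 (z = 6 - 4*7 = 6 - 28 = -22)
o = 22 (o = -1*(-22) = 22)
t = -5589 (t = -69*(22 + (41 + 18)) = -69*(22 + 59) = -69*81 = -5589)
√(-396292 + t) = √(-396292 - 5589) = √(-401881) = I*√401881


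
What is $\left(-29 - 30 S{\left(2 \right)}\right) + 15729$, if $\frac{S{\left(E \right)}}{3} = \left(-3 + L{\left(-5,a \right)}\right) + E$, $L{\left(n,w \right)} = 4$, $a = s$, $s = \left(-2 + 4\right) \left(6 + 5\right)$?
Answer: $15430$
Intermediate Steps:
$s = 22$ ($s = 2 \cdot 11 = 22$)
$a = 22$
$S{\left(E \right)} = 3 + 3 E$ ($S{\left(E \right)} = 3 \left(\left(-3 + 4\right) + E\right) = 3 \left(1 + E\right) = 3 + 3 E$)
$\left(-29 - 30 S{\left(2 \right)}\right) + 15729 = \left(-29 - 30 \left(3 + 3 \cdot 2\right)\right) + 15729 = \left(-29 - 30 \left(3 + 6\right)\right) + 15729 = \left(-29 - 270\right) + 15729 = -299 + 15729 = 15430$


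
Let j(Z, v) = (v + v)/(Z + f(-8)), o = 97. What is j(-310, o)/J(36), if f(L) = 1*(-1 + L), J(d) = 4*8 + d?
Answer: -97/10846 ≈ -0.0089434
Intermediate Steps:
J(d) = 32 + d
f(L) = -1 + L
j(Z, v) = 2*v/(-9 + Z) (j(Z, v) = (v + v)/(Z + (-1 - 8)) = (2*v)/(Z - 9) = (2*v)/(-9 + Z) = 2*v/(-9 + Z))
j(-310, o)/J(36) = (2*97/(-9 - 310))/(32 + 36) = (2*97/(-319))/68 = (2*97*(-1/319))*(1/68) = -194/319*1/68 = -97/10846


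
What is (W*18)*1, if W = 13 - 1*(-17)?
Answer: 540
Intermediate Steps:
W = 30 (W = 13 + 17 = 30)
(W*18)*1 = (30*18)*1 = 540*1 = 540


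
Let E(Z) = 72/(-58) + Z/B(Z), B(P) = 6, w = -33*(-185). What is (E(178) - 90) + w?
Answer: 525778/87 ≈ 6043.4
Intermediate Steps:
w = 6105
E(Z) = -36/29 + Z/6 (E(Z) = 72/(-58) + Z/6 = 72*(-1/58) + Z*(⅙) = -36/29 + Z/6)
(E(178) - 90) + w = ((-36/29 + (⅙)*178) - 90) + 6105 = ((-36/29 + 89/3) - 90) + 6105 = (2473/87 - 90) + 6105 = -5357/87 + 6105 = 525778/87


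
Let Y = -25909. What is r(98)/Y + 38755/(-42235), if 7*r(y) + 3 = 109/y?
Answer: -137761409379/150133379578 ≈ -0.91759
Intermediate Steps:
r(y) = -3/7 + 109/(7*y) (r(y) = -3/7 + (109/y)/7 = -3/7 + 109/(7*y))
r(98)/Y + 38755/(-42235) = ((⅐)*(109 - 3*98)/98)/(-25909) + 38755/(-42235) = ((⅐)*(1/98)*(109 - 294))*(-1/25909) + 38755*(-1/42235) = ((⅐)*(1/98)*(-185))*(-1/25909) - 7751/8447 = -185/686*(-1/25909) - 7751/8447 = 185/17773574 - 7751/8447 = -137761409379/150133379578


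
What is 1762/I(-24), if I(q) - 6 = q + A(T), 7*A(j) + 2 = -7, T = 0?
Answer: -12334/135 ≈ -91.363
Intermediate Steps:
A(j) = -9/7 (A(j) = -2/7 + (1/7)*(-7) = -2/7 - 1 = -9/7)
I(q) = 33/7 + q (I(q) = 6 + (q - 9/7) = 6 + (-9/7 + q) = 33/7 + q)
1762/I(-24) = 1762/(33/7 - 24) = 1762/(-135/7) = 1762*(-7/135) = -12334/135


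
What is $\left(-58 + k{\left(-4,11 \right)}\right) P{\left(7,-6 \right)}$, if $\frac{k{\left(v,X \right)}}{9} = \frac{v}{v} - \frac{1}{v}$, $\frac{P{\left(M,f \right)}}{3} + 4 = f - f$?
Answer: $561$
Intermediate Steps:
$P{\left(M,f \right)} = -12$ ($P{\left(M,f \right)} = -12 + 3 \left(f - f\right) = -12 + 3 \cdot 0 = -12 + 0 = -12$)
$k{\left(v,X \right)} = 9 - \frac{9}{v}$ ($k{\left(v,X \right)} = 9 \left(\frac{v}{v} - \frac{1}{v}\right) = 9 \left(1 - \frac{1}{v}\right) = 9 - \frac{9}{v}$)
$\left(-58 + k{\left(-4,11 \right)}\right) P{\left(7,-6 \right)} = \left(-58 + \left(9 - \frac{9}{-4}\right)\right) \left(-12\right) = \left(-58 + \left(9 - - \frac{9}{4}\right)\right) \left(-12\right) = \left(-58 + \left(9 + \frac{9}{4}\right)\right) \left(-12\right) = \left(-58 + \frac{45}{4}\right) \left(-12\right) = \left(- \frac{187}{4}\right) \left(-12\right) = 561$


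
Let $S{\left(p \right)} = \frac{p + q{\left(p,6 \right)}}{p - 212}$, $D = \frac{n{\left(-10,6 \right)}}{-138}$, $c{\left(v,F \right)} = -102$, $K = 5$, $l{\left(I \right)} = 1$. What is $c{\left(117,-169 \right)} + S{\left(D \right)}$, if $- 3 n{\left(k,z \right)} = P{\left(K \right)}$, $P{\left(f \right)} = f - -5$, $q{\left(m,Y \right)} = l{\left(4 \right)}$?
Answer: $- \frac{4475870}{43879} \approx -102.0$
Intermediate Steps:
$q{\left(m,Y \right)} = 1$
$P{\left(f \right)} = 5 + f$ ($P{\left(f \right)} = f + 5 = 5 + f$)
$n{\left(k,z \right)} = - \frac{10}{3}$ ($n{\left(k,z \right)} = - \frac{5 + 5}{3} = \left(- \frac{1}{3}\right) 10 = - \frac{10}{3}$)
$D = \frac{5}{207}$ ($D = - \frac{10}{3 \left(-138\right)} = \left(- \frac{10}{3}\right) \left(- \frac{1}{138}\right) = \frac{5}{207} \approx 0.024155$)
$S{\left(p \right)} = \frac{1 + p}{-212 + p}$ ($S{\left(p \right)} = \frac{p + 1}{p - 212} = \frac{1 + p}{-212 + p}$)
$c{\left(117,-169 \right)} + S{\left(D \right)} = -102 + \frac{1 + \frac{5}{207}}{-212 + \frac{5}{207}} = -102 + \frac{1}{- \frac{43879}{207}} \cdot \frac{212}{207} = -102 - \frac{212}{43879} = - \frac{4475870}{43879}$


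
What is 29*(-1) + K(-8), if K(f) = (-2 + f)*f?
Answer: 51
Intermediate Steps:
K(f) = f*(-2 + f)
29*(-1) + K(-8) = 29*(-1) - 8*(-2 - 8) = -29 - 8*(-10) = -29 + 80 = 51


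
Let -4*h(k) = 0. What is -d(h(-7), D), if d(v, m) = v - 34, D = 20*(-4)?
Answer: 34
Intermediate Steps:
h(k) = 0 (h(k) = -¼*0 = 0)
D = -80
d(v, m) = -34 + v
-d(h(-7), D) = -(-34 + 0) = -1*(-34) = 34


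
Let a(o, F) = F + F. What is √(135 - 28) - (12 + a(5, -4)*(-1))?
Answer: -20 + √107 ≈ -9.6559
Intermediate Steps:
a(o, F) = 2*F
√(135 - 28) - (12 + a(5, -4)*(-1)) = √(135 - 28) - (12 + (2*(-4))*(-1)) = √107 - (12 - 8*(-1)) = √107 - (12 + 8) = √107 - 1*20 = √107 - 20 = -20 + √107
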